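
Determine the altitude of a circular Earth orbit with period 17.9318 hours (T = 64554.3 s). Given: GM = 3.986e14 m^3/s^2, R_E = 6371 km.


T = 64554.3 s
r = (mu*T^2/(4*pi^2))^(1/3) = (3.986e14 * 64554.3^2 / (4*pi^2))^(1/3)
r = 3.4781046e+07 m = 34781.0458 km
alt = r - R_E = 34781.0458 - 6371 = 28410.0458 km

28410.0458 km


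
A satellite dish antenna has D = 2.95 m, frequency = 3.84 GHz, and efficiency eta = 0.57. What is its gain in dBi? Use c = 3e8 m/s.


lambda = c/f = 3e8 / 3.84e+09 = 0.078125 m
G = eta*(pi*D/lambda)^2 = 0.57*(pi*2.95/0.078125)^2
G = 8021.1857 (linear)
G = 10*log10(8021.1857) = 39.0424 dBi

39.0424 dBi


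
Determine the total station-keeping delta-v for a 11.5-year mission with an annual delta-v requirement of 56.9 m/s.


dV = rate * years = 56.9 * 11.5
dV = 654.3500 m/s

654.3500 m/s


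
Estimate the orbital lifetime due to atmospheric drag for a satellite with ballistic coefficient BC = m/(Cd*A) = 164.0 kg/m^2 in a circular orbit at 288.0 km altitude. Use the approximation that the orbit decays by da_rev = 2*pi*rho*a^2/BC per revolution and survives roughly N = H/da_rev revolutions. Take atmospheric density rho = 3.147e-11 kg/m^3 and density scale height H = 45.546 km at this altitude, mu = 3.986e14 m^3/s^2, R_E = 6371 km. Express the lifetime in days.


a = R_E + alt = 6659.0000 km = 6.659e+06 m
da_rev = 2*pi*rho*a^2/BC = 2*pi*3.147e-11*(6.659e+06)^2/164.0 = 53.462688 m per revolution
N = H/da_rev = 45546.0000 m / 53.462688 m = 851.9212 revolutions
P = 2*pi*sqrt(a^3/mu) = 5407.8513 s
lifetime = N*P = 851.9212 * 5407.8513 = 4.6070634e+06 s = 53.3225 days

53.3225 days


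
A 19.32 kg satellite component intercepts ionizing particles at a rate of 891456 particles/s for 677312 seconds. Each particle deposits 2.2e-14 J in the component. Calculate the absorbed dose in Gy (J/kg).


Total energy deposited = rate * time * E_per
  = 891456 * 677312 * 2.2e-14 = 0.01328346 J
Dose = E_total / mass = 0.01328346 / 19.32
Dose = 6.8754993e-04 Gy

6.8755e-04 Gy


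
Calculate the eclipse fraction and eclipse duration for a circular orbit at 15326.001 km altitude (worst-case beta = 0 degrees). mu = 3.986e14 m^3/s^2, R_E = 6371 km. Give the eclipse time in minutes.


r = 21697.0010 km
T = 530.1021 min
Eclipse fraction = arcsin(R_E/r)/pi = arcsin(6371.0000/21697.0010)/pi
= arcsin(0.2936351)/pi = 0.09486504
Eclipse duration = 0.09486504 * 530.1021 = 50.2882 min

50.2882 minutes


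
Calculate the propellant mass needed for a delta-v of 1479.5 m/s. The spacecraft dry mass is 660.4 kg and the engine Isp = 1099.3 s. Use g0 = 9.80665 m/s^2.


ve = Isp * g0 = 1099.3 * 9.80665 = 10780.450345 m/s
mass ratio = exp(dv/ve) = exp(1479.5/10780.450345) = 1.14710246
m_prop = m_dry * (mr - 1) = 660.4 * (1.14710246 - 1)
m_prop = 97.1465 kg

97.1465 kg


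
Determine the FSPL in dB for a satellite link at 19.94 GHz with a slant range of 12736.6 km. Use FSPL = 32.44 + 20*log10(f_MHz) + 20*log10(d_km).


f = 19.94 GHz = 19940.0000 MHz
d = 12736.6 km
FSPL = 32.44 + 20*log10(19940.0000) + 20*log10(12736.6)
FSPL = 32.44 + 85.9945 + 82.1011
FSPL = 200.5356 dB

200.5356 dB


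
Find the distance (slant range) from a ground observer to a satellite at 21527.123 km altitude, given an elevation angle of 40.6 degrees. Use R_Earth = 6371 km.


h = 21527.123 km, el = 40.6 deg
d = -R_E*sin(el) + sqrt((R_E*sin(el))^2 + 2*R_E*h + h^2)
d = -6371.0000*sin(0.7086037) + sqrt((6371.0000*0.6507742)^2 + 2*6371.0000*21527.123 + 21527.123^2)
d = 23329.4634 km

23329.4634 km


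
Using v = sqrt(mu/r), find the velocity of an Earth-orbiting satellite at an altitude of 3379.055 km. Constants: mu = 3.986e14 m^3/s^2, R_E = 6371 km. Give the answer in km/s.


r = R_E + alt = 6371.0 + 3379.055 = 9750.0550 km = 9.750055e+06 m
v = sqrt(mu/r) = sqrt(3.986e14 / 9.750055e+06) = 6393.8893 m/s = 6.3939 km/s

6.3939 km/s


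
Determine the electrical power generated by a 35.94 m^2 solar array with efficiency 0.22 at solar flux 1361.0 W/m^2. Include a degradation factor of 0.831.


P = area * eta * S * degradation
P = 35.94 * 0.22 * 1361.0 * 0.831
P = 8942.5196 W

8942.5196 W


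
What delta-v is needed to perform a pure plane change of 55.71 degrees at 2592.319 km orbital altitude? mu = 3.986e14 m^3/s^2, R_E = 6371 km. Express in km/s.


r = 8963.3190 km = 8.963319e+06 m
V = sqrt(mu/r) = 6668.5931 m/s
di = 55.71 deg = 0.9723229 rad
dV = 2*V*sin(di/2) = 2*6668.5931*sin(0.4861615)
dV = 6231.6077 m/s = 6.2316 km/s

6.2316 km/s


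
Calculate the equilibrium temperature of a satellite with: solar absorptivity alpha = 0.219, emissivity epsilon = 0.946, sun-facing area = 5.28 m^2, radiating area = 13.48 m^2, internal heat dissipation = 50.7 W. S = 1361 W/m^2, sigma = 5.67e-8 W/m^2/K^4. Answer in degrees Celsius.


Numerator = alpha*S*A_sun + Q_int = 0.219*1361*5.28 + 50.7 = 1624.4515 W
Denominator = eps*sigma*A_rad = 0.946*5.67e-8*13.48 = 7.2304294e-07 W/K^4
T^4 = 2.2466875e+09 K^4
T = 217.7137 K = -55.4363 C

-55.4363 degrees Celsius


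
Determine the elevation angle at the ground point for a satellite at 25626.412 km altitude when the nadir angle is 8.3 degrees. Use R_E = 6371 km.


r = R_E + alt = 31997.4120 km
Law of sines in the satellite / Earth-center / ground-point triangle:
  sin(nadir)/R_E = sin(90 + el)/r  =>  cos(el) = (r/R_E)*sin(nadir)
cos(el) = (31997.4120 / 6371.0000) * sin(8.3 deg) = 0.7250078
el = arccos(0.7250078) = 43.5305 deg
(Earth-central angle = 90 - nadir - el = 38.1695 deg)

43.5305 degrees


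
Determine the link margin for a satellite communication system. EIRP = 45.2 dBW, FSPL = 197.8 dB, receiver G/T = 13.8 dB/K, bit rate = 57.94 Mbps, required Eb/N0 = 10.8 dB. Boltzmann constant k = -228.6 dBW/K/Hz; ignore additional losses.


C/N0 = EIRP - FSPL + G/T - k = 45.2 - 197.8 + 13.8 - (-228.6)
C/N0 = 89.8000 dB-Hz
R_b = 57.94 Mbps = 5.794e+07 bps -> 10*log10(R_b) = 77.6298 dB-Hz
Eb/N0 = C/N0 - 10*log10(R_b) = 89.8000 - 77.6298 = 12.1702 dB
Margin = Eb/N0 - Eb/N0_req = 12.1702 - 10.8 = 1.3702 dB (link closes)

1.3702 dB


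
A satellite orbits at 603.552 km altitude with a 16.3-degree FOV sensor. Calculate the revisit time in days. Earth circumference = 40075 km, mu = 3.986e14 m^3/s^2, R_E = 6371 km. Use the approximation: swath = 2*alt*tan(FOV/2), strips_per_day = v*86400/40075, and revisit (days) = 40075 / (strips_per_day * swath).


swath = 2*603.552*tan(0.1422443) = 172.8712 km
v = sqrt(mu/r) = 7559.8032 m/s = 7.5598 km/s
strips/day = v*86400/40075 = 7.5598*86400/40075 = 16.2986
coverage/day = strips * swath = 16.2986 * 172.8712 = 2817.5612 km
revisit = 40075 / 2817.5612 = 14.2233 days

14.2233 days


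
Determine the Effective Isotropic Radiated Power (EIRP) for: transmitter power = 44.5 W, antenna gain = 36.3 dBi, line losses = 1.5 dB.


Pt = 44.5 W = 16.4836 dBW
EIRP = Pt_dBW + Gt - losses = 16.4836 + 36.3 - 1.5 = 51.2836 dBW

51.2836 dBW


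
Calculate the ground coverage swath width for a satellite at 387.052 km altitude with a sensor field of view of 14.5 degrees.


FOV = 14.5 deg = 0.2530727 rad
swath = 2 * alt * tan(FOV/2) = 2 * 387.052 * tan(0.1265364)
swath = 2 * 387.052 * 0.1272161
swath = 98.4785 km

98.4785 km


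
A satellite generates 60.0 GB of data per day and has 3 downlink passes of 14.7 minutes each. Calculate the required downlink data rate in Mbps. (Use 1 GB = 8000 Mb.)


total contact time = 3 * 14.7 * 60 = 2646.0000 s
data = 60.0 GB = 480000.0000 Mb
rate = 480000.0000 / 2646.0000 = 181.4059 Mbps

181.4059 Mbps


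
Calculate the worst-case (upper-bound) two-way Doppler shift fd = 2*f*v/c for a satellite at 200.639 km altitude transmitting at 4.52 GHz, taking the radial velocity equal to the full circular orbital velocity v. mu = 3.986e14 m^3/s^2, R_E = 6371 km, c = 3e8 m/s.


r = 6.571639e+06 m
v = sqrt(mu/r) = 7788.1050 m/s (worst-case radial velocity)
f = 4.52 GHz = 4.52e+09 Hz
fd = 2*f*v/c = 2*4.52e+09*7788.1050/3.0e+08
fd = 234681.5640 Hz

234681.5640 Hz


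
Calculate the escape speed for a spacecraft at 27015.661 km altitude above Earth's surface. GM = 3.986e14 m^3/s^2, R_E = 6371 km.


r = 6371.0 + 27015.661 = 33386.6610 km = 3.3386661e+07 m
v_esc = sqrt(2*mu/r) = sqrt(2*3.986e14 / 3.3386661e+07)
v_esc = 4886.4915 m/s = 4.8865 km/s

4.8865 km/s


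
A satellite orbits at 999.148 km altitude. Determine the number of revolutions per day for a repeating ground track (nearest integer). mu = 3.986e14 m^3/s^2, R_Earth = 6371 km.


r = 7.370148e+06 m
T = 2*pi*sqrt(r^3/mu) = 6296.8817 s = 104.9480 min
revs/day = 1440 / 104.9480 = 13.7211
Rounded: 14 revolutions per day

14 revolutions per day


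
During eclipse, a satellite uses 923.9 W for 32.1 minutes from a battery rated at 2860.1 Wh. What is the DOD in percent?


E_used = P * t / 60 = 923.9 * 32.1 / 60 = 494.2865 Wh
DOD = E_used / E_total * 100 = 494.2865 / 2860.1 * 100
DOD = 17.2821 %

17.2821 %


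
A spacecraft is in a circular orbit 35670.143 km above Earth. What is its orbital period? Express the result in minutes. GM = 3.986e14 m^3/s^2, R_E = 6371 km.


r = 42041.1430 km = 4.2041143e+07 m
T = 2*pi*sqrt(r^3/mu) = 2*pi*sqrt(7.4305942e+22 / 3.986e14)
T = 85787.2989 s = 1429.7883 min

1429.7883 minutes


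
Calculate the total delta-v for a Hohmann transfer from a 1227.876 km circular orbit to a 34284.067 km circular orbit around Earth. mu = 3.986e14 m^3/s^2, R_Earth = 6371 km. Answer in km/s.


r1 = 7598.8760 km = 7.598876e+06 m
r2 = 40655.0670 km = 4.0655067e+07 m
dv1 = sqrt(mu/r1)*(sqrt(2*r2/(r1+r2)) - 1) = 2158.9685 m/s
dv2 = sqrt(mu/r2)*(1 - sqrt(2*r1/(r1+r2))) = 1373.9494 m/s
total dv = |dv1| + |dv2| = 2158.9685 + 1373.9494 = 3532.9179 m/s = 3.5329 km/s

3.5329 km/s


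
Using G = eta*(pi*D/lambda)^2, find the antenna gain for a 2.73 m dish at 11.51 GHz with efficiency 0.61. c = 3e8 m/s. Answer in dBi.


lambda = c/f = 3e8 / 1.151e+10 = 0.02606429 m
G = eta*(pi*D/lambda)^2 = 0.61*(pi*2.73/0.02606429)^2
G = 66048.5081 (linear)
G = 10*log10(66048.5081) = 48.1986 dBi

48.1986 dBi


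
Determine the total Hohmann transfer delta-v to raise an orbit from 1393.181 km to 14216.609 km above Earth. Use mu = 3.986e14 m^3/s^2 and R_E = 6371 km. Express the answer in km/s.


r1 = 7764.1810 km = 7.764181e+06 m
r2 = 20587.6090 km = 2.0587609e+07 m
dv1 = sqrt(mu/r1)*(sqrt(2*r2/(r1+r2)) - 1) = 1469.6491 m/s
dv2 = sqrt(mu/r2)*(1 - sqrt(2*r1/(r1+r2))) = 1143.7279 m/s
total dv = |dv1| + |dv2| = 1469.6491 + 1143.7279 = 2613.3770 m/s = 2.6134 km/s

2.6134 km/s


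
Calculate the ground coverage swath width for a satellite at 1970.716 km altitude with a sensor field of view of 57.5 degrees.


FOV = 57.5 deg = 1.0036 rad
swath = 2 * alt * tan(FOV/2) = 2 * 1970.716 * tan(0.5017822)
swath = 2 * 1970.716 * 0.5486188
swath = 2162.3436 km

2162.3436 km


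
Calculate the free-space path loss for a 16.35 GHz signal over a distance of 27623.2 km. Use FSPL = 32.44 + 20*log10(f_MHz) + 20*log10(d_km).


f = 16.35 GHz = 16350.0000 MHz
d = 27623.2 km
FSPL = 32.44 + 20*log10(16350.0000) + 20*log10(27623.2)
FSPL = 32.44 + 84.2704 + 88.8255
FSPL = 205.5358 dB

205.5358 dB


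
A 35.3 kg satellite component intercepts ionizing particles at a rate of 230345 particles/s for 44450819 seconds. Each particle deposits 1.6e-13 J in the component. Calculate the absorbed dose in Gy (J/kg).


Total energy deposited = rate * time * E_per
  = 230345 * 44450819 * 1.6e-13 = 1.6382 J
Dose = E_total / mass = 1.6382 / 35.3
Dose = 0.04640917 Gy

0.0464 Gy


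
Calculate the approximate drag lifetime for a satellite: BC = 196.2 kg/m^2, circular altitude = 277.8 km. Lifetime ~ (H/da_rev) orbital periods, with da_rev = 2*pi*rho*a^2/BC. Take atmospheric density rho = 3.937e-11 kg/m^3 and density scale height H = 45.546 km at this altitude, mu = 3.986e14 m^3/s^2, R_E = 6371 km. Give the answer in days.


a = R_E + alt = 6648.8000 km = 6.6488e+06 m
da_rev = 2*pi*rho*a^2/BC = 2*pi*3.937e-11*(6.6488e+06)^2/196.2 = 55.735618 m per revolution
N = H/da_rev = 45546.0000 m / 55.735618 m = 817.1794 revolutions
P = 2*pi*sqrt(a^3/mu) = 5395.4308 s
lifetime = N*P = 817.1794 * 5395.4308 = 4.409035e+06 s = 51.0305 days

51.0305 days


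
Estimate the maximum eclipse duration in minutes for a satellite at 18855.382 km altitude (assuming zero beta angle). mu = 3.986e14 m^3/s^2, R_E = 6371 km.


r = 25226.3820 km
T = 664.5726 min
Eclipse fraction = arcsin(R_E/r)/pi = arcsin(6371.0000/25226.3820)/pi
= arcsin(0.2525531)/pi = 0.08127023
Eclipse duration = 0.08127023 * 664.5726 = 54.0100 min

54.0100 minutes


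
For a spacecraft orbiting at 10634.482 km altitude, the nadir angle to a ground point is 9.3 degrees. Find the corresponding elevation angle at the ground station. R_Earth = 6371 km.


r = R_E + alt = 17005.4820 km
Law of sines in the satellite / Earth-center / ground-point triangle:
  sin(nadir)/R_E = sin(90 + el)/r  =>  cos(el) = (r/R_E)*sin(nadir)
cos(el) = (17005.4820 / 6371.0000) * sin(9.3 deg) = 0.4313531
el = arccos(0.4313531) = 64.4465 deg
(Earth-central angle = 90 - nadir - el = 16.2535 deg)

64.4465 degrees


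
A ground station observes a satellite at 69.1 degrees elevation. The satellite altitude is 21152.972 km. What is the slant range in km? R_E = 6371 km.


h = 21152.972 km, el = 69.1 deg
d = -R_E*sin(el) + sqrt((R_E*sin(el))^2 + 2*R_E*h + h^2)
d = -6371.0000*sin(1.2060) + sqrt((6371.0000*0.9342045)^2 + 2*6371.0000*21152.972 + 21152.972^2)
d = 21478.1581 km

21478.1581 km


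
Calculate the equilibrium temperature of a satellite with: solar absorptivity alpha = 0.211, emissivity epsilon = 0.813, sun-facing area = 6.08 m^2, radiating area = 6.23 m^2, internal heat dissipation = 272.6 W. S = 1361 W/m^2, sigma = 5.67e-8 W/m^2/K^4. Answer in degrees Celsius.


Numerator = alpha*S*A_sun + Q_int = 0.211*1361*6.08 + 272.6 = 2018.5997 W
Denominator = eps*sigma*A_rad = 0.813*5.67e-8*6.23 = 2.8718493e-07 W/K^4
T^4 = 7.0289192e+09 K^4
T = 289.5490 K = 16.3990 C

16.3990 degrees Celsius


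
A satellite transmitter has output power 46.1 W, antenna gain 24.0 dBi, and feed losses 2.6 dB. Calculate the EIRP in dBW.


Pt = 46.1 W = 16.6370 dBW
EIRP = Pt_dBW + Gt - losses = 16.6370 + 24.0 - 2.6 = 38.0370 dBW

38.0370 dBW


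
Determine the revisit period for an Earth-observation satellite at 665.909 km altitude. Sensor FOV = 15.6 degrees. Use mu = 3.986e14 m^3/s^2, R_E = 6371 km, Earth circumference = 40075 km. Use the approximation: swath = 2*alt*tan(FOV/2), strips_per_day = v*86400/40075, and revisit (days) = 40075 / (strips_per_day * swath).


swath = 2*665.909*tan(0.1361357) = 182.4364 km
v = sqrt(mu/r) = 7526.2334 m/s = 7.5262 km/s
strips/day = v*86400/40075 = 7.5262*86400/40075 = 16.2262
coverage/day = strips * swath = 16.2262 * 182.4364 = 2960.2563 km
revisit = 40075 / 2960.2563 = 13.5377 days

13.5377 days


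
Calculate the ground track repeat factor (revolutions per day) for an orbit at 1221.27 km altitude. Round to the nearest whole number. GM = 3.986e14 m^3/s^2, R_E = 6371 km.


r = 7.59227e+06 m
T = 2*pi*sqrt(r^3/mu) = 6583.6796 s = 109.7280 min
revs/day = 1440 / 109.7280 = 13.1234
Rounded: 13 revolutions per day

13 revolutions per day


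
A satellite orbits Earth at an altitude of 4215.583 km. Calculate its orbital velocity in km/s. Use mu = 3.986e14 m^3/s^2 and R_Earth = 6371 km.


r = R_E + alt = 6371.0 + 4215.583 = 10586.5830 km = 1.0586583e+07 m
v = sqrt(mu/r) = sqrt(3.986e14 / 1.0586583e+07) = 6136.0762 m/s = 6.1361 km/s

6.1361 km/s


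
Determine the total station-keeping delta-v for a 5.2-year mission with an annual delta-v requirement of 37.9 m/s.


dV = rate * years = 37.9 * 5.2
dV = 197.0800 m/s

197.0800 m/s


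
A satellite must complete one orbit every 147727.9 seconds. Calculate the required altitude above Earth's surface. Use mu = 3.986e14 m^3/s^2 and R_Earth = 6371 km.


T = 147727.9 s
r = (mu*T^2/(4*pi^2))^(1/3) = (3.986e14 * 147727.9^2 / (4*pi^2))^(1/3)
r = 6.0399619e+07 m = 60399.6194 km
alt = r - R_E = 60399.6194 - 6371 = 54028.6194 km

54028.6194 km


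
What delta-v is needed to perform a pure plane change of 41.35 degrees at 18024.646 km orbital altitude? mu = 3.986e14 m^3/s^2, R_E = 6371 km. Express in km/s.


r = 24395.6460 km = 2.4395646e+07 m
V = sqrt(mu/r) = 4042.1506 m/s
di = 41.35 deg = 0.7216936 rad
dV = 2*V*sin(di/2) = 2*4042.1506*sin(0.3608468)
dV = 2854.2971 m/s = 2.8543 km/s

2.8543 km/s


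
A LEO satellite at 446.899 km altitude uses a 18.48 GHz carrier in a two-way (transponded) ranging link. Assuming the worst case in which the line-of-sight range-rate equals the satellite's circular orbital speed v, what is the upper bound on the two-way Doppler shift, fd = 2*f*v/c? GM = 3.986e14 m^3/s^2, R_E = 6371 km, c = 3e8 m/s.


r = 6.817899e+06 m
v = sqrt(mu/r) = 7646.1597 m/s (worst-case radial velocity)
f = 18.48 GHz = 1.848e+10 Hz
fd = 2*f*v/c = 2*1.848e+10*7646.1597/3.0e+08
fd = 942006.8771 Hz

942006.8771 Hz


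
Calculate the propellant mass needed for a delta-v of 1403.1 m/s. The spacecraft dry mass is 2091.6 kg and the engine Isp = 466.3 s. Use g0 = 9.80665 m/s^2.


ve = Isp * g0 = 466.3 * 9.80665 = 4572.840895 m/s
mass ratio = exp(dv/ve) = exp(1403.1/4572.840895) = 1.35911443
m_prop = m_dry * (mr - 1) = 2091.6 * (1.35911443 - 1)
m_prop = 751.1237 kg

751.1237 kg


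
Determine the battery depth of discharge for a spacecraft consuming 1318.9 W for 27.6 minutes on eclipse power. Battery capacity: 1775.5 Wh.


E_used = P * t / 60 = 1318.9 * 27.6 / 60 = 606.6940 Wh
DOD = E_used / E_total * 100 = 606.6940 / 1775.5 * 100
DOD = 34.1703 %

34.1703 %


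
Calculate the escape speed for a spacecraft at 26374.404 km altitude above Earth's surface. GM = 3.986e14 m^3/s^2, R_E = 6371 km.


r = 6371.0 + 26374.404 = 32745.4040 km = 3.2745404e+07 m
v_esc = sqrt(2*mu/r) = sqrt(2*3.986e14 / 3.2745404e+07)
v_esc = 4934.1059 m/s = 4.9341 km/s

4.9341 km/s


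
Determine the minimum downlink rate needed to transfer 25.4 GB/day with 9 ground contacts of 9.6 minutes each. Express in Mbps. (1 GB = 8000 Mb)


total contact time = 9 * 9.6 * 60 = 5184.0000 s
data = 25.4 GB = 203200.0000 Mb
rate = 203200.0000 / 5184.0000 = 39.1975 Mbps

39.1975 Mbps


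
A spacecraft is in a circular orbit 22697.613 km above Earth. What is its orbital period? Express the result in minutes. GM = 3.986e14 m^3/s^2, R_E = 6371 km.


r = 29068.6130 km = 2.9068613e+07 m
T = 2*pi*sqrt(r^3/mu) = 2*pi*sqrt(2.456252e+22 / 3.986e14)
T = 49322.7958 s = 822.0466 min

822.0466 minutes


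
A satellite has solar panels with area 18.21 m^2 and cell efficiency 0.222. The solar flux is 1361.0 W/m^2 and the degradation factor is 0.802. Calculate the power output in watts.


P = area * eta * S * degradation
P = 18.21 * 0.222 * 1361.0 * 0.802
P = 4412.6087 W

4412.6087 W


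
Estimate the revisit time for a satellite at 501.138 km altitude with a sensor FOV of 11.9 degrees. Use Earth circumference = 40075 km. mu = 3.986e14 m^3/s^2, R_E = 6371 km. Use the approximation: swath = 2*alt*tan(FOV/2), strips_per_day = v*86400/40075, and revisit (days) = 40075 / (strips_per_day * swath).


swath = 2*501.138*tan(0.1038471) = 104.4592 km
v = sqrt(mu/r) = 7615.9259 m/s = 7.6159 km/s
strips/day = v*86400/40075 = 7.6159*86400/40075 = 16.4196
coverage/day = strips * swath = 16.4196 * 104.4592 = 1715.1800 km
revisit = 40075 / 1715.1800 = 23.3649 days

23.3649 days


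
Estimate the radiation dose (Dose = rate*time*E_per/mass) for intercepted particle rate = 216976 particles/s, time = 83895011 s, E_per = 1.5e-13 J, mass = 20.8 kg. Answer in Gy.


Total energy deposited = rate * time * E_per
  = 216976 * 83895011 * 1.5e-13 = 2.7305 J
Dose = E_total / mass = 2.7305 / 20.8
Dose = 0.1312731 Gy

0.1313 Gy


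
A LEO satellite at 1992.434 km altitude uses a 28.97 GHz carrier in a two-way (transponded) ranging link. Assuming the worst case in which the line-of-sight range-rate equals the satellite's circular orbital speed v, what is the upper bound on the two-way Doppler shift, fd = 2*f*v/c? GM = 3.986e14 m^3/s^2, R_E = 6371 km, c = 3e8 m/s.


r = 8.363434e+06 m
v = sqrt(mu/r) = 6903.6113 m/s (worst-case radial velocity)
f = 28.97 GHz = 2.897e+10 Hz
fd = 2*f*v/c = 2*2.897e+10*6903.6113/3.0e+08
fd = 1.3333175e+06 Hz

1.3333e+06 Hz


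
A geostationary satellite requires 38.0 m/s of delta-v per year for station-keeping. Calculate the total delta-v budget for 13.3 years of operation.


dV = rate * years = 38.0 * 13.3
dV = 505.4000 m/s

505.4000 m/s


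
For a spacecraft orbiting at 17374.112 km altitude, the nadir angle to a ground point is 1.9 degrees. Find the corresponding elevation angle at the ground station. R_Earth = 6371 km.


r = R_E + alt = 23745.1120 km
Law of sines in the satellite / Earth-center / ground-point triangle:
  sin(nadir)/R_E = sin(90 + el)/r  =>  cos(el) = (r/R_E)*sin(nadir)
cos(el) = (23745.1120 / 6371.0000) * sin(1.9 deg) = 0.1235714
el = arccos(0.1235714) = 82.9017 deg
(Earth-central angle = 90 - nadir - el = 5.1983 deg)

82.9017 degrees


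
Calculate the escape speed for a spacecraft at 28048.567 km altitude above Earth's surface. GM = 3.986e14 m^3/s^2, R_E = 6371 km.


r = 6371.0 + 28048.567 = 34419.5670 km = 3.4419567e+07 m
v_esc = sqrt(2*mu/r) = sqrt(2*3.986e14 / 3.4419567e+07)
v_esc = 4812.6130 m/s = 4.8126 km/s

4.8126 km/s


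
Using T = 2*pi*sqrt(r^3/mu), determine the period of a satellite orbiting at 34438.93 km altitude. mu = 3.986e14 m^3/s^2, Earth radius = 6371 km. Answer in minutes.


r = 40809.9300 km = 4.080993e+07 m
T = 2*pi*sqrt(r^3/mu) = 2*pi*sqrt(6.7966914e+22 / 3.986e14)
T = 82046.4880 s = 1367.4415 min

1367.4415 minutes


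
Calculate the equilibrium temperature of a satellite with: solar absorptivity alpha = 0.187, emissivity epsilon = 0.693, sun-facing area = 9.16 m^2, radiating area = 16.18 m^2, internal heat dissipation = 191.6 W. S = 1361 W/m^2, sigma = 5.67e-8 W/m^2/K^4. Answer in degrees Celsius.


Numerator = alpha*S*A_sun + Q_int = 0.187*1361*9.16 + 191.6 = 2522.8841 W
Denominator = eps*sigma*A_rad = 0.693*5.67e-8*16.18 = 6.3576236e-07 W/K^4
T^4 = 3.9682817e+09 K^4
T = 250.9867 K = -22.1633 C

-22.1633 degrees Celsius


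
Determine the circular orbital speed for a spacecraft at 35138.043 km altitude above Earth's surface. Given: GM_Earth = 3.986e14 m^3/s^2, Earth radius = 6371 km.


r = R_E + alt = 6371.0 + 35138.043 = 41509.0430 km = 4.1509043e+07 m
v = sqrt(mu/r) = sqrt(3.986e14 / 4.1509043e+07) = 3098.8267 m/s = 3.0988 km/s

3.0988 km/s


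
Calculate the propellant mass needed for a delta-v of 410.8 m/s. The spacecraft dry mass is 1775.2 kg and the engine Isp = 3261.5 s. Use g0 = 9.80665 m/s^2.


ve = Isp * g0 = 3261.5 * 9.80665 = 31984.388975 m/s
mass ratio = exp(dv/ve) = exp(410.8/31984.388975) = 1.01292660
m_prop = m_dry * (mr - 1) = 1775.2 * (1.01292660 - 1)
m_prop = 22.9473 kg

22.9473 kg


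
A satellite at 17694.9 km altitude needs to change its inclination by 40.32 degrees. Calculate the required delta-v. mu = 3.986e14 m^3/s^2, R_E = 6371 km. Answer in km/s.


r = 24065.9000 km = 2.40659e+07 m
V = sqrt(mu/r) = 4069.7487 m/s
di = 40.32 deg = 0.7037168 rad
dV = 2*V*sin(di/2) = 2*4069.7487*sin(0.3518584)
dV = 2805.2202 m/s = 2.8052 km/s

2.8052 km/s


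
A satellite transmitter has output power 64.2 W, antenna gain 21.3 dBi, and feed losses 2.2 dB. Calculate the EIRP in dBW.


Pt = 64.2 W = 18.0754 dBW
EIRP = Pt_dBW + Gt - losses = 18.0754 + 21.3 - 2.2 = 37.1754 dBW

37.1754 dBW


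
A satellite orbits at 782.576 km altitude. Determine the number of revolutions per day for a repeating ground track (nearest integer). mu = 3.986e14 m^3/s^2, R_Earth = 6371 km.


r = 7.153576e+06 m
T = 2*pi*sqrt(r^3/mu) = 6021.3797 s = 100.3563 min
revs/day = 1440 / 100.3563 = 14.3489
Rounded: 14 revolutions per day

14 revolutions per day


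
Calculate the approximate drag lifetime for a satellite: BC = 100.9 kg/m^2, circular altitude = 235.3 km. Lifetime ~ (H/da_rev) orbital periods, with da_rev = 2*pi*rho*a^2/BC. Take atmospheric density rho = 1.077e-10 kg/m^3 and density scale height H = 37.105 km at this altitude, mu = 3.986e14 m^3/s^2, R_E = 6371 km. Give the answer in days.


a = R_E + alt = 6606.3000 km = 6.6063e+06 m
da_rev = 2*pi*rho*a^2/BC = 2*pi*1.077e-10*(6.6063e+06)^2/100.9 = 292.698832 m per revolution
N = H/da_rev = 37105.0000 m / 292.698832 m = 126.7685 revolutions
P = 2*pi*sqrt(a^3/mu) = 5343.7811 s
lifetime = N*P = 126.7685 * 5343.7811 = 677423.2621 s = 7.8405 days

7.8405 days


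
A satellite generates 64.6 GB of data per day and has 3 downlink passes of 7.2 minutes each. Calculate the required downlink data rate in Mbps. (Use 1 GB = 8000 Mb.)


total contact time = 3 * 7.2 * 60 = 1296.0000 s
data = 64.6 GB = 516800.0000 Mb
rate = 516800.0000 / 1296.0000 = 398.7654 Mbps

398.7654 Mbps


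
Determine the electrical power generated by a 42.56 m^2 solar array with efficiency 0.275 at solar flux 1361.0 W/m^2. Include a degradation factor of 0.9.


P = area * eta * S * degradation
P = 42.56 * 0.275 * 1361.0 * 0.9
P = 14336.2296 W

14336.2296 W


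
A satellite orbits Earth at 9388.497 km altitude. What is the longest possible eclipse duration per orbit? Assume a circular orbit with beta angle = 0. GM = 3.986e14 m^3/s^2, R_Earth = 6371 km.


r = 15759.4970 km
T = 328.1508 min
Eclipse fraction = arcsin(R_E/r)/pi = arcsin(6371.0000/15759.4970)/pi
= arcsin(0.4042642)/pi = 0.1324724
Eclipse duration = 0.1324724 * 328.1508 = 43.4709 min

43.4709 minutes


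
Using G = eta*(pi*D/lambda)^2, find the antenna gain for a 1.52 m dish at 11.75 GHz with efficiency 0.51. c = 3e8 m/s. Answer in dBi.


lambda = c/f = 3e8 / 1.175e+10 = 0.02553191 m
G = eta*(pi*D/lambda)^2 = 0.51*(pi*1.52/0.02553191)^2
G = 17839.8140 (linear)
G = 10*log10(17839.8140) = 42.5139 dBi

42.5139 dBi


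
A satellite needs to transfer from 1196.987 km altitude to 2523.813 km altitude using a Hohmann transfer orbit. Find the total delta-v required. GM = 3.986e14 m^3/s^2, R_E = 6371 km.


r1 = 7567.9870 km = 7.567987e+06 m
r2 = 8894.8130 km = 8.894813e+06 m
dv1 = sqrt(mu/r1)*(sqrt(2*r2/(r1+r2)) - 1) = 286.7883 m/s
dv2 = sqrt(mu/r2)*(1 - sqrt(2*r1/(r1+r2))) = 275.4280 m/s
total dv = |dv1| + |dv2| = 286.7883 + 275.4280 = 562.2163 m/s = 0.5622163 km/s

0.5622 km/s


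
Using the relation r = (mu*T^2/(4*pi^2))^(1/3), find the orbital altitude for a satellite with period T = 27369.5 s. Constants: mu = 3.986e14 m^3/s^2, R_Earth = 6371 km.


T = 27369.5 s
r = (mu*T^2/(4*pi^2))^(1/3) = (3.986e14 * 27369.5^2 / (4*pi^2))^(1/3)
r = 1.9629253e+07 m = 19629.2525 km
alt = r - R_E = 19629.2525 - 6371 = 13258.2525 km

13258.2525 km


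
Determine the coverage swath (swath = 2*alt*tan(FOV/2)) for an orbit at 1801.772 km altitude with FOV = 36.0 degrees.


FOV = 36.0 deg = 0.6283185 rad
swath = 2 * alt * tan(FOV/2) = 2 * 1801.772 * tan(0.3141593)
swath = 2 * 1801.772 * 0.3249197
swath = 1170.8624 km

1170.8624 km


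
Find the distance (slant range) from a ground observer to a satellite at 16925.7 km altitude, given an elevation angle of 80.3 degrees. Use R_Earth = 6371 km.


h = 16925.7 km, el = 80.3 deg
d = -R_E*sin(el) + sqrt((R_E*sin(el))^2 + 2*R_E*h + h^2)
d = -6371.0000*sin(1.4015) + sqrt((6371.0000*0.9857035)^2 + 2*6371.0000*16925.7 + 16925.7^2)
d = 16992.0394 km

16992.0394 km


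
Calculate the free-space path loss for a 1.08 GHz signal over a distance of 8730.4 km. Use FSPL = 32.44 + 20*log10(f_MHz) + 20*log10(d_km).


f = 1.08 GHz = 1080.0000 MHz
d = 8730.4 km
FSPL = 32.44 + 20*log10(1080.0000) + 20*log10(8730.4)
FSPL = 32.44 + 60.6685 + 78.8207
FSPL = 171.9292 dB

171.9292 dB


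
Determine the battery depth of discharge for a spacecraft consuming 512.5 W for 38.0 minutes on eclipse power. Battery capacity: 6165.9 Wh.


E_used = P * t / 60 = 512.5 * 38.0 / 60 = 324.5833 Wh
DOD = E_used / E_total * 100 = 324.5833 / 6165.9 * 100
DOD = 5.2642 %

5.2642 %


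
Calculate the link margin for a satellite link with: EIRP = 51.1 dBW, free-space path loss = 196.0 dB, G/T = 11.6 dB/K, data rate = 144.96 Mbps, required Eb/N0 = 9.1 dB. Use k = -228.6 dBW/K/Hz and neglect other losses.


C/N0 = EIRP - FSPL + G/T - k = 51.1 - 196.0 + 11.6 - (-228.6)
C/N0 = 95.3000 dB-Hz
R_b = 144.96 Mbps = 1.4496e+08 bps -> 10*log10(R_b) = 81.6125 dB-Hz
Eb/N0 = C/N0 - 10*log10(R_b) = 95.3000 - 81.6125 = 13.6875 dB
Margin = Eb/N0 - Eb/N0_req = 13.6875 - 9.1 = 4.5875 dB (link closes)

4.5875 dB


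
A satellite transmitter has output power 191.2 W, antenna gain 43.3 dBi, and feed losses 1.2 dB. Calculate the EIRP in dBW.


Pt = 191.2 W = 22.8149 dBW
EIRP = Pt_dBW + Gt - losses = 22.8149 + 43.3 - 1.2 = 64.9149 dBW

64.9149 dBW


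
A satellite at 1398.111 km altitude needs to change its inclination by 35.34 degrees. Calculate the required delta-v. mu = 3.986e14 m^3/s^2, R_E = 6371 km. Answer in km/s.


r = 7769.1110 km = 7.769111e+06 m
V = sqrt(mu/r) = 7162.8026 m/s
di = 35.34 deg = 0.6167994 rad
dV = 2*V*sin(di/2) = 2*7162.8026*sin(0.3083997)
dV = 4348.3112 m/s = 4.3483 km/s

4.3483 km/s


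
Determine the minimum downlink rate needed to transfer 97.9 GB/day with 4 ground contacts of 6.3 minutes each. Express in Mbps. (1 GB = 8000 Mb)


total contact time = 4 * 6.3 * 60 = 1512.0000 s
data = 97.9 GB = 783200.0000 Mb
rate = 783200.0000 / 1512.0000 = 517.9894 Mbps

517.9894 Mbps


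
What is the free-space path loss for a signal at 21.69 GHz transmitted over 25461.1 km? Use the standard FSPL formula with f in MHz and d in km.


f = 21.69 GHz = 21690.0000 MHz
d = 25461.1 km
FSPL = 32.44 + 20*log10(21690.0000) + 20*log10(25461.1)
FSPL = 32.44 + 86.7252 + 88.1175
FSPL = 207.2827 dB

207.2827 dB


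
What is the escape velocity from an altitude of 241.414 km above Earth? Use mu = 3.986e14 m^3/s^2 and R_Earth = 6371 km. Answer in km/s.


r = 6371.0 + 241.414 = 6612.4140 km = 6.612414e+06 m
v_esc = sqrt(2*mu/r) = sqrt(2*3.986e14 / 6.612414e+06)
v_esc = 10980.0325 m/s = 10.9800 km/s

10.9800 km/s


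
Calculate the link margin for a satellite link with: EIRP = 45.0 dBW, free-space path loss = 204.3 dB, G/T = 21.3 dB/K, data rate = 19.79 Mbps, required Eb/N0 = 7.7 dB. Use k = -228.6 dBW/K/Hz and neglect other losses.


C/N0 = EIRP - FSPL + G/T - k = 45.0 - 204.3 + 21.3 - (-228.6)
C/N0 = 90.6000 dB-Hz
R_b = 19.79 Mbps = 1.979e+07 bps -> 10*log10(R_b) = 72.9645 dB-Hz
Eb/N0 = C/N0 - 10*log10(R_b) = 90.6000 - 72.9645 = 17.6355 dB
Margin = Eb/N0 - Eb/N0_req = 17.6355 - 7.7 = 9.9355 dB (link closes)

9.9355 dB


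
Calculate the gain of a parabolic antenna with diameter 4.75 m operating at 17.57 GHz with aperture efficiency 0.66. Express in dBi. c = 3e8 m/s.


lambda = c/f = 3e8 / 1.757e+10 = 0.01707456 m
G = eta*(pi*D/lambda)^2 = 0.66*(pi*4.75/0.01707456)^2
G = 504117.6624 (linear)
G = 10*log10(504117.6624) = 57.0253 dBi

57.0253 dBi


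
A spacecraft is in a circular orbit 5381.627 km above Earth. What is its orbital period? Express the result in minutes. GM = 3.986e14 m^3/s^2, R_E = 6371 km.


r = 11752.6270 km = 1.1752627e+07 m
T = 2*pi*sqrt(r^3/mu) = 2*pi*sqrt(1.6233227e+21 / 3.986e14)
T = 12679.8364 s = 211.3306 min

211.3306 minutes


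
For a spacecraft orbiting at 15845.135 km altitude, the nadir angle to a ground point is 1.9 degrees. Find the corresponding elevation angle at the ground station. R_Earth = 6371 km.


r = R_E + alt = 22216.1350 km
Law of sines in the satellite / Earth-center / ground-point triangle:
  sin(nadir)/R_E = sin(90 + el)/r  =>  cos(el) = (r/R_E)*sin(nadir)
cos(el) = (22216.1350 / 6371.0000) * sin(1.9 deg) = 0.1156145
el = arccos(0.1156145) = 83.3609 deg
(Earth-central angle = 90 - nadir - el = 4.7391 deg)

83.3609 degrees


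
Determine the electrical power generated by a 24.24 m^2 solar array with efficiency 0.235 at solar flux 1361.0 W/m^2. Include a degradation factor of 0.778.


P = area * eta * S * degradation
P = 24.24 * 0.235 * 1361.0 * 0.778
P = 6031.6787 W

6031.6787 W


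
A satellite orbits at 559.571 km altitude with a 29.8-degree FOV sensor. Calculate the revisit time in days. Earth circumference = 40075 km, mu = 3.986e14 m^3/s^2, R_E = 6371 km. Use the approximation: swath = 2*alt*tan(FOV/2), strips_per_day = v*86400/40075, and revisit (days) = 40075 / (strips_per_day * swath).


swath = 2*559.571*tan(0.2600541) = 297.7807 km
v = sqrt(mu/r) = 7583.7523 m/s = 7.5838 km/s
strips/day = v*86400/40075 = 7.5838*86400/40075 = 16.3502
coverage/day = strips * swath = 16.3502 * 297.7807 = 4868.7877 km
revisit = 40075 / 4868.7877 = 8.2310 days

8.2310 days


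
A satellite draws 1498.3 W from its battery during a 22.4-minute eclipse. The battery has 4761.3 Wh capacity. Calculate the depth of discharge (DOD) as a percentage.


E_used = P * t / 60 = 1498.3 * 22.4 / 60 = 559.3653 Wh
DOD = E_used / E_total * 100 = 559.3653 / 4761.3 * 100
DOD = 11.7482 %

11.7482 %


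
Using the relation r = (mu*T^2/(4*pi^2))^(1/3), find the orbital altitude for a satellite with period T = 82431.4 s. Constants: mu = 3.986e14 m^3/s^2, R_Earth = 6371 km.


T = 82431.4 s
r = (mu*T^2/(4*pi^2))^(1/3) = (3.986e14 * 82431.4^2 / (4*pi^2))^(1/3)
r = 4.0937467e+07 m = 40937.4672 km
alt = r - R_E = 40937.4672 - 6371 = 34566.4672 km

34566.4672 km


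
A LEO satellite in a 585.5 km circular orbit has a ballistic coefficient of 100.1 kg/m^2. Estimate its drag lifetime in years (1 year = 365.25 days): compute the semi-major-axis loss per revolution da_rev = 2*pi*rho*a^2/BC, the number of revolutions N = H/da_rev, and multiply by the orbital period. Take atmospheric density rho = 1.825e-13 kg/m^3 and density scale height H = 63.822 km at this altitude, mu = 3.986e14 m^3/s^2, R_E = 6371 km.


a = R_E + alt = 6956.5000 km = 6.9565e+06 m
da_rev = 2*pi*rho*a^2/BC = 2*pi*1.825e-13*(6.9565e+06)^2/100.1 = 0.554357897 m per revolution
N = H/da_rev = 63822.0000 m / 0.554357897 m = 115127.7908 revolutions
P = 2*pi*sqrt(a^3/mu) = 5774.2742 s
lifetime = N*P = 115127.7908 * 5774.2742 = 6.6477944e+08 s = 7694.2064 days
years = 7694.2064 / 365.25 = 21.0656 years

21.0656 years


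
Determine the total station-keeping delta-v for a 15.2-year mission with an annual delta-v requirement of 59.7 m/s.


dV = rate * years = 59.7 * 15.2
dV = 907.4400 m/s

907.4400 m/s


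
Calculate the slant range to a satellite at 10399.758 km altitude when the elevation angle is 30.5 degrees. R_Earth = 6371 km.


h = 10399.758 km, el = 30.5 deg
d = -R_E*sin(el) + sqrt((R_E*sin(el))^2 + 2*R_E*h + h^2)
d = -6371.0000*sin(0.5323254) + sqrt((6371.0000*0.5075384)^2 + 2*6371.0000*10399.758 + 10399.758^2)
d = 12613.3775 km

12613.3775 km


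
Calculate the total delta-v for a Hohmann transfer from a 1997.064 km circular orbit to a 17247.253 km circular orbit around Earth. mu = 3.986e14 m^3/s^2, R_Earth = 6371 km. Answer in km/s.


r1 = 8368.0640 km = 8.368064e+06 m
r2 = 23618.2530 km = 2.3618253e+07 m
dv1 = sqrt(mu/r1)*(sqrt(2*r2/(r1+r2)) - 1) = 1485.4200 m/s
dv2 = sqrt(mu/r2)*(1 - sqrt(2*r1/(r1+r2))) = 1136.5370 m/s
total dv = |dv1| + |dv2| = 1485.4200 + 1136.5370 = 2621.9569 m/s = 2.6220 km/s

2.6220 km/s


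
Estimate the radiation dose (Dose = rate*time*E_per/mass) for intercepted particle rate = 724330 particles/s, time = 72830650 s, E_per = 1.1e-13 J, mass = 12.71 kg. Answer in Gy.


Total energy deposited = rate * time * E_per
  = 724330 * 72830650 * 1.1e-13 = 5.8029 J
Dose = E_total / mass = 5.8029 / 12.71
Dose = 0.4565599 Gy

0.4566 Gy


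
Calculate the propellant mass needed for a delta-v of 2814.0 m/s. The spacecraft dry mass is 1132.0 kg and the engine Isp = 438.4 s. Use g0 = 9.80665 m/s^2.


ve = Isp * g0 = 438.4 * 9.80665 = 4299.235360 m/s
mass ratio = exp(dv/ve) = exp(2814.0/4299.235360) = 1.92424753
m_prop = m_dry * (mr - 1) = 1132.0 * (1.92424753 - 1)
m_prop = 1046.2482 kg

1046.2482 kg


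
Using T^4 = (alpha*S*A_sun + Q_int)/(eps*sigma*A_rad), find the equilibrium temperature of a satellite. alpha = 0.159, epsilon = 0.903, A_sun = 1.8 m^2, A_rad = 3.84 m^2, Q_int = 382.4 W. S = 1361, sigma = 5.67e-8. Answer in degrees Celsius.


Numerator = alpha*S*A_sun + Q_int = 0.159*1361*1.8 + 382.4 = 771.9182 W
Denominator = eps*sigma*A_rad = 0.903*5.67e-8*3.84 = 1.9660838e-07 W/K^4
T^4 = 3.9261713e+09 K^4
T = 250.3181 K = -22.8319 C

-22.8319 degrees Celsius


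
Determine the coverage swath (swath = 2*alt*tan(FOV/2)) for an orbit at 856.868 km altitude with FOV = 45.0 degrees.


FOV = 45.0 deg = 0.7853982 rad
swath = 2 * alt * tan(FOV/2) = 2 * 856.868 * tan(0.3926991)
swath = 2 * 856.868 * 0.4142136
swath = 709.8527 km

709.8527 km


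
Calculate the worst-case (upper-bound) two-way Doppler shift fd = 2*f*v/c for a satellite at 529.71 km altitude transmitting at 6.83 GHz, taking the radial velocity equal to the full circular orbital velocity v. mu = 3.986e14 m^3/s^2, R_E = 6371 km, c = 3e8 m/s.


r = 6.90071e+06 m
v = sqrt(mu/r) = 7600.1429 m/s (worst-case radial velocity)
f = 6.83 GHz = 6.83e+09 Hz
fd = 2*f*v/c = 2*6.83e+09*7600.1429/3.0e+08
fd = 346059.8406 Hz

346059.8406 Hz


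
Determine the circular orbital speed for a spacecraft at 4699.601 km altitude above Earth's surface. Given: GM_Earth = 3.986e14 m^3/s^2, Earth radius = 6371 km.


r = R_E + alt = 6371.0 + 4699.601 = 11070.6010 km = 1.1070601e+07 m
v = sqrt(mu/r) = sqrt(3.986e14 / 1.1070601e+07) = 6000.4393 m/s = 6.0004 km/s

6.0004 km/s


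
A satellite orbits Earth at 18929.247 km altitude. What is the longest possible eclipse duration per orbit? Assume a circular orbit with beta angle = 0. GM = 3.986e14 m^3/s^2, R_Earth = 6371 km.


r = 25300.2470 km
T = 667.4936 min
Eclipse fraction = arcsin(R_E/r)/pi = arcsin(6371.0000/25300.2470)/pi
= arcsin(0.2518157)/pi = 0.08102769
Eclipse duration = 0.08102769 * 667.4936 = 54.0855 min

54.0855 minutes


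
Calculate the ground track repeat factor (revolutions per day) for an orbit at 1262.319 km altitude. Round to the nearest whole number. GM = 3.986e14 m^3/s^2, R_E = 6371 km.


r = 7.633319e+06 m
T = 2*pi*sqrt(r^3/mu) = 6637.1455 s = 110.6191 min
revs/day = 1440 / 110.6191 = 13.0176
Rounded: 13 revolutions per day

13 revolutions per day


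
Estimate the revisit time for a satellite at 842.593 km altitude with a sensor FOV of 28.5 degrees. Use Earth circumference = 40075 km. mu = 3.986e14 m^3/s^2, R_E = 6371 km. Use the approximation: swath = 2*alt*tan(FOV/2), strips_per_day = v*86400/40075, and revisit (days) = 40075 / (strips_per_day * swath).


swath = 2*842.593*tan(0.2487094) = 427.9827 km
v = sqrt(mu/r) = 7433.4912 m/s = 7.4335 km/s
strips/day = v*86400/40075 = 7.4335*86400/40075 = 16.0263
coverage/day = strips * swath = 16.0263 * 427.9827 = 6858.9759 km
revisit = 40075 / 6858.9759 = 5.8427 days

5.8427 days


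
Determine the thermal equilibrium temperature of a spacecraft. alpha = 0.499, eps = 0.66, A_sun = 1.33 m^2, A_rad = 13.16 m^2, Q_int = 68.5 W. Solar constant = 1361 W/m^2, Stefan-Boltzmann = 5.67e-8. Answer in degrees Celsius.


Numerator = alpha*S*A_sun + Q_int = 0.499*1361*1.33 + 68.5 = 971.7549 W
Denominator = eps*sigma*A_rad = 0.66*5.67e-8*13.16 = 4.9247352e-07 W/K^4
T^4 = 1.9732124e+09 K^4
T = 210.7626 K = -62.3874 C

-62.3874 degrees Celsius


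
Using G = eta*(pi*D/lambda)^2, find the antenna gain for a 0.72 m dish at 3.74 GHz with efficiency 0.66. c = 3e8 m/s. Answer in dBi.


lambda = c/f = 3e8 / 3.74e+09 = 0.0802139 m
G = eta*(pi*D/lambda)^2 = 0.66*(pi*0.72/0.0802139)^2
G = 524.8188 (linear)
G = 10*log10(524.8188) = 27.2001 dBi

27.2001 dBi


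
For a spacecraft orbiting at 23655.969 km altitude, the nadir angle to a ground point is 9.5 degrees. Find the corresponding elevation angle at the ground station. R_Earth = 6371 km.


r = R_E + alt = 30026.9690 km
Law of sines in the satellite / Earth-center / ground-point triangle:
  sin(nadir)/R_E = sin(90 + el)/r  =>  cos(el) = (r/R_E)*sin(nadir)
cos(el) = (30026.9690 / 6371.0000) * sin(9.5 deg) = 0.7778809
el = arccos(0.7778809) = 38.9330 deg
(Earth-central angle = 90 - nadir - el = 41.5670 deg)

38.9330 degrees
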